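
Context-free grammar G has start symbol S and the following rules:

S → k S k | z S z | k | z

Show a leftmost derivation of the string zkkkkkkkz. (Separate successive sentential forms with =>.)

S=>zSz=>zkSkz=>zkkSkkz=>zkkkSkkkz=>zkkkkkkkz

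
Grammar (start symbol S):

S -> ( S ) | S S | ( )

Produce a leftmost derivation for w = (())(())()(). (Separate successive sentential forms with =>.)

S=>SS=>SSS=>(S)SS=>(())SS=>(())SSS=>(())(S)SS=>(())(())SS=>(())(())()S=>(())(())()()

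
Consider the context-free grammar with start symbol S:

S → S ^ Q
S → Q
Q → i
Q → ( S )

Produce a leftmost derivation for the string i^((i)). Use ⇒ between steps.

S⇒S^Q⇒Q^Q⇒i^Q⇒i^(S)⇒i^(Q)⇒i^((S))⇒i^((Q))⇒i^((i))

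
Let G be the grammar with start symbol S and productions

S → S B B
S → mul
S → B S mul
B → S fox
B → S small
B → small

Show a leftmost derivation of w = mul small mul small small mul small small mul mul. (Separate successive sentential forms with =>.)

S => B S mul => S small S mul => S B B small S mul => S B B B B small S mul => mul B B B B small S mul => mul small B B B small S mul => mul small S small B B small S mul => mul small mul small B B small S mul => mul small mul small small B small S mul => mul small mul small small S small small S mul => mul small mul small small mul small small S mul => mul small mul small small mul small small mul mul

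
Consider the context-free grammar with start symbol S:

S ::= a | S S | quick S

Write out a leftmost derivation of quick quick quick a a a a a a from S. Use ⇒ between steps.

S ⇒ S S   [S ::= S S]
S S ⇒ quick S S   [S ::= quick S]
quick S S ⇒ quick S S S   [S ::= S S]
quick S S S ⇒ quick quick S S S   [S ::= quick S]
quick quick S S S ⇒ quick quick quick S S S   [S ::= quick S]
quick quick quick S S S ⇒ quick quick quick S S S S   [S ::= S S]
quick quick quick S S S S ⇒ quick quick quick S S S S S   [S ::= S S]
quick quick quick S S S S S ⇒ quick quick quick S S S S S S   [S ::= S S]
quick quick quick S S S S S S ⇒ quick quick quick a S S S S S   [S ::= a]
quick quick quick a S S S S S ⇒ quick quick quick a a S S S S   [S ::= a]
quick quick quick a a S S S S ⇒ quick quick quick a a a S S S   [S ::= a]
quick quick quick a a a S S S ⇒ quick quick quick a a a a S S   [S ::= a]
quick quick quick a a a a S S ⇒ quick quick quick a a a a a S   [S ::= a]
quick quick quick a a a a a S ⇒ quick quick quick a a a a a a   [S ::= a]

S ⇒ S S ⇒ quick S S ⇒ quick S S S ⇒ quick quick S S S ⇒ quick quick quick S S S ⇒ quick quick quick S S S S ⇒ quick quick quick S S S S S ⇒ quick quick quick S S S S S S ⇒ quick quick quick a S S S S S ⇒ quick quick quick a a S S S S ⇒ quick quick quick a a a S S S ⇒ quick quick quick a a a a S S ⇒ quick quick quick a a a a a S ⇒ quick quick quick a a a a a a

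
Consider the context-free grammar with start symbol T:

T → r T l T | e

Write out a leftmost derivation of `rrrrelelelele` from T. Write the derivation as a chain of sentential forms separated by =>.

T=>rTlT=>rrTlTlT=>rrrTlTlTlT=>rrrrTlTlTlTlT=>rrrrelTlTlTlT=>rrrrelelTlTlT=>rrrrelelelTlT=>rrrrelelelelT=>rrrrelelelele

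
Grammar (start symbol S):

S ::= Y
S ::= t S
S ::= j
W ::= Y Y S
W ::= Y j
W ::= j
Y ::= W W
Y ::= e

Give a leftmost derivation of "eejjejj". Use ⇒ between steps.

S⇒Y⇒WW⇒YYSW⇒WWYSW⇒YYSWYSW⇒eYSWYSW⇒eeSWYSW⇒eejWYSW⇒eejjYSW⇒eejjeSW⇒eejjejW⇒eejjejj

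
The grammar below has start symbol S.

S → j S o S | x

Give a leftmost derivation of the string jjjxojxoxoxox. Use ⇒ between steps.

S ⇒ jSoS ⇒ jjSoSoS ⇒ jjjSoSoSoS ⇒ jjjxoSoSoS ⇒ jjjxojSoSoSoS ⇒ jjjxojxoSoSoS ⇒ jjjxojxoxoSoS ⇒ jjjxojxoxoxoS ⇒ jjjxojxoxoxox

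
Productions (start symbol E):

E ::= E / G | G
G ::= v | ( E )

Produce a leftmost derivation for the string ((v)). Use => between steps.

E => G => (E) => (G) => ((E)) => ((G)) => ((v))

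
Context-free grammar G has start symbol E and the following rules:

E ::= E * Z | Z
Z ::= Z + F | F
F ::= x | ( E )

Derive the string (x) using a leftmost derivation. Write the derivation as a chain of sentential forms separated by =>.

E => Z => F => (E) => (Z) => (F) => (x)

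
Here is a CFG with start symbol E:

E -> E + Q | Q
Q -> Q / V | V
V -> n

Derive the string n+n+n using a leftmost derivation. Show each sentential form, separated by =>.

E => E+Q   [E -> E + Q]
E+Q => E+Q+Q   [E -> E + Q]
E+Q+Q => Q+Q+Q   [E -> Q]
Q+Q+Q => V+Q+Q   [Q -> V]
V+Q+Q => n+Q+Q   [V -> n]
n+Q+Q => n+V+Q   [Q -> V]
n+V+Q => n+n+Q   [V -> n]
n+n+Q => n+n+V   [Q -> V]
n+n+V => n+n+n   [V -> n]

E=>E+Q=>E+Q+Q=>Q+Q+Q=>V+Q+Q=>n+Q+Q=>n+V+Q=>n+n+Q=>n+n+V=>n+n+n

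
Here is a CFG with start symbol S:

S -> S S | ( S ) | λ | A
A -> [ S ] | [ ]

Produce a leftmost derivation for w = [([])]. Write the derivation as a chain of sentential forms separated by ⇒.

S ⇒ A ⇒ [S] ⇒ [SS] ⇒ [SSS] ⇒ [(S)SS] ⇒ [(A)SS] ⇒ [([S])SS] ⇒ [([])SS] ⇒ [([])S] ⇒ [([])]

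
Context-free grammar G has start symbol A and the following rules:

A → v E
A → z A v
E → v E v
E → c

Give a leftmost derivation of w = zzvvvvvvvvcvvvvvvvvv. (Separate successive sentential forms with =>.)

A => zAv => zzAvv => zzvEvv => zzvvEvvv => zzvvvEvvvv => zzvvvvEvvvvv => zzvvvvvEvvvvvv => zzvvvvvvEvvvvvvv => zzvvvvvvvEvvvvvvvv => zzvvvvvvvvEvvvvvvvvv => zzvvvvvvvvcvvvvvvvvv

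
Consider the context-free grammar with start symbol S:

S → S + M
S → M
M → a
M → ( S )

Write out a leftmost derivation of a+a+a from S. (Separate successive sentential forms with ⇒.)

S⇒S+M⇒S+M+M⇒M+M+M⇒a+M+M⇒a+a+M⇒a+a+a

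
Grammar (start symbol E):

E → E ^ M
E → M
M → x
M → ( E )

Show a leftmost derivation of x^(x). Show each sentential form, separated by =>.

E => E^M   [E → E ^ M]
E^M => M^M   [E → M]
M^M => x^M   [M → x]
x^M => x^(E)   [M → ( E )]
x^(E) => x^(M)   [E → M]
x^(M) => x^(x)   [M → x]

E => E^M => M^M => x^M => x^(E) => x^(M) => x^(x)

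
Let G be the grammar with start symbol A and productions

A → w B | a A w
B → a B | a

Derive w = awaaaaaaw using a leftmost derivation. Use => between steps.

A => aAw => awBw => awaBw => awaaBw => awaaaBw => awaaaaBw => awaaaaaBw => awaaaaaaw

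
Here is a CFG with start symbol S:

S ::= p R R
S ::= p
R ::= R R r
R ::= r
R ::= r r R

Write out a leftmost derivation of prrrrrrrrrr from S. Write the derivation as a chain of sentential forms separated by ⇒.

S⇒pRR⇒pRRrR⇒pRRrRrR⇒pRRrRrRrR⇒prrRRrRrRrR⇒prrrRrRrRrR⇒prrrrrRrRrR⇒prrrrrrrRrR⇒prrrrrrrrrR⇒prrrrrrrrrr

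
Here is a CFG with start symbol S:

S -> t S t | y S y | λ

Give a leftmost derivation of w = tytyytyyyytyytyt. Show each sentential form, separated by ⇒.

S⇒tSt⇒tySyt⇒tytStyt⇒tytySytyt⇒tytyySyytyt⇒tytyytStyytyt⇒tytyytySytyytyt⇒tytyytyySyytyytyt⇒tytyytyyyytyytyt

S ⇒ tSt   [S -> t S t]
tSt ⇒ tySyt   [S -> y S y]
tySyt ⇒ tytStyt   [S -> t S t]
tytStyt ⇒ tytySytyt   [S -> y S y]
tytySytyt ⇒ tytyySyytyt   [S -> y S y]
tytyySyytyt ⇒ tytyytStyytyt   [S -> t S t]
tytyytStyytyt ⇒ tytyytySytyytyt   [S -> y S y]
tytyytySytyytyt ⇒ tytyytyySyytyytyt   [S -> y S y]
tytyytyySyytyytyt ⇒ tytyytyyyytyytyt   [S -> λ]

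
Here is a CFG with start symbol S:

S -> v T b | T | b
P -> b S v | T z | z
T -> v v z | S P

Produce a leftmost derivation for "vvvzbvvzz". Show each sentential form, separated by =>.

S=>T=>SP=>vTbP=>vvvzbP=>vvvzbTz=>vvvzbvvzz

S => T   [S -> T]
T => SP   [T -> S P]
SP => vTbP   [S -> v T b]
vTbP => vvvzbP   [T -> v v z]
vvvzbP => vvvzbTz   [P -> T z]
vvvzbTz => vvvzbvvzz   [T -> v v z]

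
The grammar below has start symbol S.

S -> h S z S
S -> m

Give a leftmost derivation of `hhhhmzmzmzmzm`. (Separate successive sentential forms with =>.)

S => hSzS   [S -> h S z S]
hSzS => hhSzSzS   [S -> h S z S]
hhSzSzS => hhhSzSzSzS   [S -> h S z S]
hhhSzSzSzS => hhhhSzSzSzSzS   [S -> h S z S]
hhhhSzSzSzSzS => hhhhmzSzSzSzS   [S -> m]
hhhhmzSzSzSzS => hhhhmzmzSzSzS   [S -> m]
hhhhmzmzSzSzS => hhhhmzmzmzSzS   [S -> m]
hhhhmzmzmzSzS => hhhhmzmzmzmzS   [S -> m]
hhhhmzmzmzmzS => hhhhmzmzmzmzm   [S -> m]

S => hSzS => hhSzSzS => hhhSzSzSzS => hhhhSzSzSzSzS => hhhhmzSzSzSzS => hhhhmzmzSzSzS => hhhhmzmzmzSzS => hhhhmzmzmzmzS => hhhhmzmzmzmzm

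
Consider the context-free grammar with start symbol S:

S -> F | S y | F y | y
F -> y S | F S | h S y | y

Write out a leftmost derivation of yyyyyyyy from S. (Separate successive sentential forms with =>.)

S => Fy => ySy => yFy => yFSy => yySSy => yySySy => yyyySy => yyyyFyy => yyyyySyy => yyyyyyyy

S => Fy   [S -> F y]
Fy => ySy   [F -> y S]
ySy => yFy   [S -> F]
yFy => yFSy   [F -> F S]
yFSy => yySSy   [F -> y S]
yySSy => yySySy   [S -> S y]
yySySy => yyyySy   [S -> y]
yyyySy => yyyyFyy   [S -> F y]
yyyyFyy => yyyyySyy   [F -> y S]
yyyyySyy => yyyyyyyy   [S -> y]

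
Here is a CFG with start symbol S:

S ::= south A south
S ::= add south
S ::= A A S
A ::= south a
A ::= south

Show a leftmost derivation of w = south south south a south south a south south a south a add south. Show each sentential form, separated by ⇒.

S ⇒ A A S ⇒ south A S ⇒ south south S ⇒ south south A A S ⇒ south south south a A S ⇒ south south south a south S ⇒ south south south a south A A S ⇒ south south south a south south a A S ⇒ south south south a south south a south S ⇒ south south south a south south a south A A S ⇒ south south south a south south a south south a A S ⇒ south south south a south south a south south a south a S ⇒ south south south a south south a south south a south a add south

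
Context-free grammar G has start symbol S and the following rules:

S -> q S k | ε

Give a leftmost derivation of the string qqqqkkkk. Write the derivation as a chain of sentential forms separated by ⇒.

S⇒qSk⇒qqSkk⇒qqqSkkk⇒qqqqSkkkk⇒qqqqkkkk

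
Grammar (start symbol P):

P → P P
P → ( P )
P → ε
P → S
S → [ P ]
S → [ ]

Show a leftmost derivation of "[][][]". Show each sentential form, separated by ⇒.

P⇒PP⇒PPP⇒SPP⇒[P]PP⇒[]PP⇒[]SP⇒[][P]P⇒[][]P⇒[][]S⇒[][][]

P ⇒ PP   [P → P P]
PP ⇒ PPP   [P → P P]
PPP ⇒ SPP   [P → S]
SPP ⇒ [P]PP   [S → [ P ]]
[P]PP ⇒ []PP   [P → ε]
[]PP ⇒ []SP   [P → S]
[]SP ⇒ [][P]P   [S → [ P ]]
[][P]P ⇒ [][]P   [P → ε]
[][]P ⇒ [][]S   [P → S]
[][]S ⇒ [][][]   [S → [ ]]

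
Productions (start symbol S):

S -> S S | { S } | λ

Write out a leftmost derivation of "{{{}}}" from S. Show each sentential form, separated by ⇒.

S ⇒ SS ⇒ {S}S ⇒ {{S}}S ⇒ {{{S}}}S ⇒ {{{}}}S ⇒ {{{}}}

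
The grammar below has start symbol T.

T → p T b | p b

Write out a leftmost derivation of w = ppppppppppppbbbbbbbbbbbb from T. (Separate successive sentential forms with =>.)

T => pTb => ppTbb => pppTbbb => ppppTbbbb => pppppTbbbbb => ppppppTbbbbbb => pppppppTbbbbbbb => ppppppppTbbbbbbbb => pppppppppTbbbbbbbbb => ppppppppppTbbbbbbbbbb => pppppppppppTbbbbbbbbbbb => ppppppppppppbbbbbbbbbbbb

T => pTb   [T → p T b]
pTb => ppTbb   [T → p T b]
ppTbb => pppTbbb   [T → p T b]
pppTbbb => ppppTbbbb   [T → p T b]
ppppTbbbb => pppppTbbbbb   [T → p T b]
pppppTbbbbb => ppppppTbbbbbb   [T → p T b]
ppppppTbbbbbb => pppppppTbbbbbbb   [T → p T b]
pppppppTbbbbbbb => ppppppppTbbbbbbbb   [T → p T b]
ppppppppTbbbbbbbb => pppppppppTbbbbbbbbb   [T → p T b]
pppppppppTbbbbbbbbb => ppppppppppTbbbbbbbbbb   [T → p T b]
ppppppppppTbbbbbbbbbb => pppppppppppTbbbbbbbbbbb   [T → p T b]
pppppppppppTbbbbbbbbbbb => ppppppppppppbbbbbbbbbbbb   [T → p b]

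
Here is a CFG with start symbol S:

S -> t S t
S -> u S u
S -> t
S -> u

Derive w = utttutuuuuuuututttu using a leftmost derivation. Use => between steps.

S => uSu   [S -> u S u]
uSu => utStu   [S -> t S t]
utStu => uttSttu   [S -> t S t]
uttSttu => utttStttu   [S -> t S t]
utttStttu => utttuSutttu   [S -> u S u]
utttuSutttu => utttutStutttu   [S -> t S t]
utttutStutttu => utttutuSututttu   [S -> u S u]
utttutuSututttu => utttutuuSuututttu   [S -> u S u]
utttutuuSuututttu => utttutuuuSuuututttu   [S -> u S u]
utttutuuuSuuututttu => utttutuuuuuuututttu   [S -> u]

S=>uSu=>utStu=>uttSttu=>utttStttu=>utttuSutttu=>utttutStutttu=>utttutuSututttu=>utttutuuSuututttu=>utttutuuuSuuututttu=>utttutuuuuuuututttu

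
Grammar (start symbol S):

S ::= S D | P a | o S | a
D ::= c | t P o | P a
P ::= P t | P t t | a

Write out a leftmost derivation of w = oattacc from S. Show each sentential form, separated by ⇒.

S ⇒ oS   [S ::= o S]
oS ⇒ oSD   [S ::= S D]
oSD ⇒ oSDD   [S ::= S D]
oSDD ⇒ oPaDD   [S ::= P a]
oPaDD ⇒ oPttaDD   [P ::= P t t]
oPttaDD ⇒ oattaDD   [P ::= a]
oattaDD ⇒ oattacD   [D ::= c]
oattacD ⇒ oattacc   [D ::= c]

S ⇒ oS ⇒ oSD ⇒ oSDD ⇒ oPaDD ⇒ oPttaDD ⇒ oattaDD ⇒ oattacD ⇒ oattacc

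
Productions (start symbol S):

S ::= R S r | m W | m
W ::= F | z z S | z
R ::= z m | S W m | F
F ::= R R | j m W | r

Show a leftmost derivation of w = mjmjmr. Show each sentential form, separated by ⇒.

S ⇒ mW ⇒ mF ⇒ mjmW ⇒ mjmF ⇒ mjmjmW ⇒ mjmjmF ⇒ mjmjmr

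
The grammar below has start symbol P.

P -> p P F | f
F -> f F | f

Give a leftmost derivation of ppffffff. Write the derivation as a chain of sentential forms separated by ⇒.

P ⇒ pPF ⇒ ppPFF ⇒ ppfFF ⇒ ppffF ⇒ ppfffF ⇒ ppffffF ⇒ ppfffffF ⇒ ppffffff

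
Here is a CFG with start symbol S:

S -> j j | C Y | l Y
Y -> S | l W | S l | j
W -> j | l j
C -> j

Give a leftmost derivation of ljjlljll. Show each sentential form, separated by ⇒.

S ⇒ lY   [S -> l Y]
lY ⇒ lSl   [Y -> S l]
lSl ⇒ lCYl   [S -> C Y]
lCYl ⇒ ljYl   [C -> j]
ljYl ⇒ ljSll   [Y -> S l]
ljSll ⇒ ljCYll   [S -> C Y]
ljCYll ⇒ ljjYll   [C -> j]
ljjYll ⇒ ljjlWll   [Y -> l W]
ljjlWll ⇒ ljjlljll   [W -> l j]

S⇒lY⇒lSl⇒lCYl⇒ljYl⇒ljSll⇒ljCYll⇒ljjYll⇒ljjlWll⇒ljjlljll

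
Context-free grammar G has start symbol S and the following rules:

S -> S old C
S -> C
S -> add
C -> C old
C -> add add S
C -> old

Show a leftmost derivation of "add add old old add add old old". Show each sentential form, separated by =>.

S => C => add add S => add add S old C => add add C old C => add add old old C => add add old old add add S => add add old old add add C => add add old old add add C old => add add old old add add old old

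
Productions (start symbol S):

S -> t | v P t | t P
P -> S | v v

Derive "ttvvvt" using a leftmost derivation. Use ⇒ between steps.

S⇒tP⇒tS⇒ttP⇒ttS⇒ttvPt⇒ttvvvt

S ⇒ tP   [S -> t P]
tP ⇒ tS   [P -> S]
tS ⇒ ttP   [S -> t P]
ttP ⇒ ttS   [P -> S]
ttS ⇒ ttvPt   [S -> v P t]
ttvPt ⇒ ttvvvt   [P -> v v]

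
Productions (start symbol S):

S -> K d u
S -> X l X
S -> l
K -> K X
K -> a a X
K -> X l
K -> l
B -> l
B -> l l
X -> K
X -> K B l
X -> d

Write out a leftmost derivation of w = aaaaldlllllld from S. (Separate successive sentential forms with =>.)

S => XlX   [S -> X l X]
XlX => KBllX   [X -> K B l]
KBllX => aaXBllX   [K -> a a X]
aaXBllX => aaKBlBllX   [X -> K B l]
aaKBlBllX => aaKXBlBllX   [K -> K X]
aaKXBlBllX => aaaaXXBlBllX   [K -> a a X]
aaaaXXBlBllX => aaaaKXBlBllX   [X -> K]
aaaaKXBlBllX => aaaalXBlBllX   [K -> l]
aaaalXBlBllX => aaaaldBlBllX   [X -> d]
aaaaldBlBllX => aaaaldlllBllX   [B -> l l]
aaaaldlllBllX => aaaaldllllllX   [B -> l]
aaaaldllllllX => aaaaldlllllld   [X -> d]

S => XlX => KBllX => aaXBllX => aaKBlBllX => aaKXBlBllX => aaaaXXBlBllX => aaaaKXBlBllX => aaaalXBlBllX => aaaaldBlBllX => aaaaldlllBllX => aaaaldllllllX => aaaaldlllllld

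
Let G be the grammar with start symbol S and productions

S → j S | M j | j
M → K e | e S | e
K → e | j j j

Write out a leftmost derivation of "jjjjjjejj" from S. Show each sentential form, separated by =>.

S => jS   [S → j S]
jS => jjS   [S → j S]
jjS => jjjS   [S → j S]
jjjS => jjjjS   [S → j S]
jjjjS => jjjjjS   [S → j S]
jjjjjS => jjjjjjS   [S → j S]
jjjjjjS => jjjjjjMj   [S → M j]
jjjjjjMj => jjjjjjeSj   [M → e S]
jjjjjjeSj => jjjjjjejj   [S → j]

S => jS => jjS => jjjS => jjjjS => jjjjjS => jjjjjjS => jjjjjjMj => jjjjjjeSj => jjjjjjejj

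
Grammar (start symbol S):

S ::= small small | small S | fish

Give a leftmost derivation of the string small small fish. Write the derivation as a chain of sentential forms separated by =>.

S => small S   [S ::= small S]
small S => small small S   [S ::= small S]
small small S => small small fish   [S ::= fish]

S => small S => small small S => small small fish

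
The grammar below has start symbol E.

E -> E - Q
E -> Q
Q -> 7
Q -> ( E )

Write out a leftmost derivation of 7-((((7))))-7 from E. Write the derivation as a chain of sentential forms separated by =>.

E=>E-Q=>E-Q-Q=>Q-Q-Q=>7-Q-Q=>7-(E)-Q=>7-(Q)-Q=>7-((E))-Q=>7-((Q))-Q=>7-(((E)))-Q=>7-(((Q)))-Q=>7-((((E))))-Q=>7-((((Q))))-Q=>7-((((7))))-Q=>7-((((7))))-7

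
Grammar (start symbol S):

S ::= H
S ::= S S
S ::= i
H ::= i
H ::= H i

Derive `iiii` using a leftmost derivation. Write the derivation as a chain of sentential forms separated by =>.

S => SS   [S ::= S S]
SS => HS   [S ::= H]
HS => iS   [H ::= i]
iS => iSS   [S ::= S S]
iSS => iHS   [S ::= H]
iHS => iiS   [H ::= i]
iiS => iiSS   [S ::= S S]
iiSS => iiiS   [S ::= i]
iiiS => iiii   [S ::= i]

S=>SS=>HS=>iS=>iSS=>iHS=>iiS=>iiSS=>iiiS=>iiii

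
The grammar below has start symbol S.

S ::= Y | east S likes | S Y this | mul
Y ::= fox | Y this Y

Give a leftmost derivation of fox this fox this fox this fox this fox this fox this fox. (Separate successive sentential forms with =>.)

S => Y => Y this Y => Y this Y this Y => Y this Y this Y this Y => Y this Y this Y this Y this Y => Y this Y this Y this Y this Y this Y => fox this Y this Y this Y this Y this Y => fox this Y this Y this Y this Y this Y this Y => fox this fox this Y this Y this Y this Y this Y => fox this fox this fox this Y this Y this Y this Y => fox this fox this fox this fox this Y this Y this Y => fox this fox this fox this fox this fox this Y this Y => fox this fox this fox this fox this fox this fox this Y => fox this fox this fox this fox this fox this fox this fox

S => Y   [S ::= Y]
Y => Y this Y   [Y ::= Y this Y]
Y this Y => Y this Y this Y   [Y ::= Y this Y]
Y this Y this Y => Y this Y this Y this Y   [Y ::= Y this Y]
Y this Y this Y this Y => Y this Y this Y this Y this Y   [Y ::= Y this Y]
Y this Y this Y this Y this Y => Y this Y this Y this Y this Y this Y   [Y ::= Y this Y]
Y this Y this Y this Y this Y this Y => fox this Y this Y this Y this Y this Y   [Y ::= fox]
fox this Y this Y this Y this Y this Y => fox this Y this Y this Y this Y this Y this Y   [Y ::= Y this Y]
fox this Y this Y this Y this Y this Y this Y => fox this fox this Y this Y this Y this Y this Y   [Y ::= fox]
fox this fox this Y this Y this Y this Y this Y => fox this fox this fox this Y this Y this Y this Y   [Y ::= fox]
fox this fox this fox this Y this Y this Y this Y => fox this fox this fox this fox this Y this Y this Y   [Y ::= fox]
fox this fox this fox this fox this Y this Y this Y => fox this fox this fox this fox this fox this Y this Y   [Y ::= fox]
fox this fox this fox this fox this fox this Y this Y => fox this fox this fox this fox this fox this fox this Y   [Y ::= fox]
fox this fox this fox this fox this fox this fox this Y => fox this fox this fox this fox this fox this fox this fox   [Y ::= fox]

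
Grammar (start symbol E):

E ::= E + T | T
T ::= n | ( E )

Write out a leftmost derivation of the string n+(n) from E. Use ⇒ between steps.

E ⇒ E+T   [E ::= E + T]
E+T ⇒ T+T   [E ::= T]
T+T ⇒ n+T   [T ::= n]
n+T ⇒ n+(E)   [T ::= ( E )]
n+(E) ⇒ n+(T)   [E ::= T]
n+(T) ⇒ n+(n)   [T ::= n]

E⇒E+T⇒T+T⇒n+T⇒n+(E)⇒n+(T)⇒n+(n)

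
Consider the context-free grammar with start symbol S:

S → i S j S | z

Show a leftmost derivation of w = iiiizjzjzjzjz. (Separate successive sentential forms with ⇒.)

S ⇒ iSjS ⇒ iiSjSjS ⇒ iiiSjSjSjS ⇒ iiiiSjSjSjSjS ⇒ iiiizjSjSjSjS ⇒ iiiizjzjSjSjS ⇒ iiiizjzjzjSjS ⇒ iiiizjzjzjzjS ⇒ iiiizjzjzjzjz

S ⇒ iSjS   [S → i S j S]
iSjS ⇒ iiSjSjS   [S → i S j S]
iiSjSjS ⇒ iiiSjSjSjS   [S → i S j S]
iiiSjSjSjS ⇒ iiiiSjSjSjSjS   [S → i S j S]
iiiiSjSjSjSjS ⇒ iiiizjSjSjSjS   [S → z]
iiiizjSjSjSjS ⇒ iiiizjzjSjSjS   [S → z]
iiiizjzjSjSjS ⇒ iiiizjzjzjSjS   [S → z]
iiiizjzjzjSjS ⇒ iiiizjzjzjzjS   [S → z]
iiiizjzjzjzjS ⇒ iiiizjzjzjzjz   [S → z]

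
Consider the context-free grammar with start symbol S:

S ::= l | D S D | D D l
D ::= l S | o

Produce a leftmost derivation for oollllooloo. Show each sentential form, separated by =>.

S=>DSD=>oSD=>oDSDD=>ooSDD=>ooDDlDD=>oolSDlDD=>oolDSDDlDD=>oollSSDDlDD=>oolllSDDlDD=>oollllDDlDD=>oolllloDlDD=>oolllloolDD=>oollllooloD=>oollllooloo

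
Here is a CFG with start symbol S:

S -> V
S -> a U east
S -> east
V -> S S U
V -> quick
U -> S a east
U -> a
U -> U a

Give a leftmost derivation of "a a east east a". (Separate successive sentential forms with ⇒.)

S ⇒ V ⇒ S S U ⇒ a U east S U ⇒ a a east S U ⇒ a a east east U ⇒ a a east east a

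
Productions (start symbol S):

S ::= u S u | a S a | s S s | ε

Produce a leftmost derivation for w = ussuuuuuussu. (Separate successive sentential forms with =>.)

S=>uSu=>usSsu=>ussSssu=>ussuSussu=>ussuuSuussu=>ussuuuSuuussu=>ussuuuuuussu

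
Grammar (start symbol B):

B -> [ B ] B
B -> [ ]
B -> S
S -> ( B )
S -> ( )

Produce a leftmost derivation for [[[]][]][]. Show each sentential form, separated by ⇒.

B ⇒ [B]B   [B -> [ B ] B]
[B]B ⇒ [[B]B]B   [B -> [ B ] B]
[[B]B]B ⇒ [[[]]B]B   [B -> [ ]]
[[[]]B]B ⇒ [[[]][]]B   [B -> [ ]]
[[[]][]]B ⇒ [[[]][]][]   [B -> [ ]]

B⇒[B]B⇒[[B]B]B⇒[[[]]B]B⇒[[[]][]]B⇒[[[]][]][]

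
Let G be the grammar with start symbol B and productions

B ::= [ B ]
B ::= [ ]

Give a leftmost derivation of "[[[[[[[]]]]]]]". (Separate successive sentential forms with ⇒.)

B ⇒ [B] ⇒ [[B]] ⇒ [[[B]]] ⇒ [[[[B]]]] ⇒ [[[[[B]]]]] ⇒ [[[[[[B]]]]]] ⇒ [[[[[[[]]]]]]]

B ⇒ [B]   [B ::= [ B ]]
[B] ⇒ [[B]]   [B ::= [ B ]]
[[B]] ⇒ [[[B]]]   [B ::= [ B ]]
[[[B]]] ⇒ [[[[B]]]]   [B ::= [ B ]]
[[[[B]]]] ⇒ [[[[[B]]]]]   [B ::= [ B ]]
[[[[[B]]]]] ⇒ [[[[[[B]]]]]]   [B ::= [ B ]]
[[[[[[B]]]]]] ⇒ [[[[[[[]]]]]]]   [B ::= [ ]]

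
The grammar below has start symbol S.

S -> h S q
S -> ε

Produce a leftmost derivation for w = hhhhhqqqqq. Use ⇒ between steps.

S ⇒ hSq   [S -> h S q]
hSq ⇒ hhSqq   [S -> h S q]
hhSqq ⇒ hhhSqqq   [S -> h S q]
hhhSqqq ⇒ hhhhSqqqq   [S -> h S q]
hhhhSqqqq ⇒ hhhhhSqqqqq   [S -> h S q]
hhhhhSqqqqq ⇒ hhhhhqqqqq   [S -> ε]

S⇒hSq⇒hhSqq⇒hhhSqqq⇒hhhhSqqqq⇒hhhhhSqqqqq⇒hhhhhqqqqq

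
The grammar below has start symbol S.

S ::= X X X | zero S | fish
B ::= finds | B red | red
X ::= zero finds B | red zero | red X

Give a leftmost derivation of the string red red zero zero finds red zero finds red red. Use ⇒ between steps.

S ⇒ X X X ⇒ red X X X ⇒ red red zero X X ⇒ red red zero zero finds B X ⇒ red red zero zero finds red X ⇒ red red zero zero finds red zero finds B ⇒ red red zero zero finds red zero finds B red ⇒ red red zero zero finds red zero finds red red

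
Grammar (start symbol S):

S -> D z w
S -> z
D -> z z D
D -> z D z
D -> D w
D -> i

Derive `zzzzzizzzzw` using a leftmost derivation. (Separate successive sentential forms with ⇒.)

S ⇒ Dzw ⇒ zDzzw ⇒ zzzDzzw ⇒ zzzzDzzzw ⇒ zzzzzDzzzzw ⇒ zzzzzizzzzw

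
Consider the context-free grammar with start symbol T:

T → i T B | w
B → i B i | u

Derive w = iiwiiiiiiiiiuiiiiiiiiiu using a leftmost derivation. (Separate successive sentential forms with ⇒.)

T ⇒ iTB ⇒ iiTBB ⇒ iiwBB ⇒ iiwiBiB ⇒ iiwiiBiiB ⇒ iiwiiiBiiiB ⇒ iiwiiiiBiiiiB ⇒ iiwiiiiiBiiiiiB ⇒ iiwiiiiiiBiiiiiiB ⇒ iiwiiiiiiiBiiiiiiiB ⇒ iiwiiiiiiiiBiiiiiiiiB ⇒ iiwiiiiiiiiiBiiiiiiiiiB ⇒ iiwiiiiiiiiiuiiiiiiiiiB ⇒ iiwiiiiiiiiiuiiiiiiiiiu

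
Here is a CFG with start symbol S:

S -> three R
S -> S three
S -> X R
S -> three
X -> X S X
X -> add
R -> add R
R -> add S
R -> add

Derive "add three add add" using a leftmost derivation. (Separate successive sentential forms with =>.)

S => X R   [S -> X R]
X R => X S X R   [X -> X S X]
X S X R => add S X R   [X -> add]
add S X R => add three X R   [S -> three]
add three X R => add three add R   [X -> add]
add three add R => add three add add   [R -> add]

S => X R => X S X R => add S X R => add three X R => add three add R => add three add add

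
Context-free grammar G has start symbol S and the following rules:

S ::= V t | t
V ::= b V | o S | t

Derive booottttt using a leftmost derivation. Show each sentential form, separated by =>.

S => Vt => bVt => boSt => boVtt => booStt => booVttt => boooSttt => boooVtttt => booottttt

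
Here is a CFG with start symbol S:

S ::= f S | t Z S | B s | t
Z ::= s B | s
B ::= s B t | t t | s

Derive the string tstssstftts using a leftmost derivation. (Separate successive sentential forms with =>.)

S=>tZS=>tsS=>tstZS=>tstsBS=>tstssBtS=>tstssstS=>tstssstfS=>tstssstfBs=>tstssstftts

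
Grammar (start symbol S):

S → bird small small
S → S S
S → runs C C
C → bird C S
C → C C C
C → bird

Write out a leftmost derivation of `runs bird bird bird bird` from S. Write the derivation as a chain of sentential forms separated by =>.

S => runs C C => runs C C C C => runs bird C C C => runs bird bird C C => runs bird bird bird C => runs bird bird bird bird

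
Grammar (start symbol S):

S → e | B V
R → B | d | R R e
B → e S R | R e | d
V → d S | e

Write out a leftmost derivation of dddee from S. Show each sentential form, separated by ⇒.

S ⇒ BV ⇒ dV ⇒ ddS ⇒ ddBV ⇒ ddReV ⇒ dddeV ⇒ dddee

S ⇒ BV   [S → B V]
BV ⇒ dV   [B → d]
dV ⇒ ddS   [V → d S]
ddS ⇒ ddBV   [S → B V]
ddBV ⇒ ddReV   [B → R e]
ddReV ⇒ dddeV   [R → d]
dddeV ⇒ dddee   [V → e]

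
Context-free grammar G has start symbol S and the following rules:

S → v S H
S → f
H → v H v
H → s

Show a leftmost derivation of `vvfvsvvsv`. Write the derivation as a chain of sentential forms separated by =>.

S=>vSH=>vvSHH=>vvfHH=>vvfvHvH=>vvfvsvH=>vvfvsvvHv=>vvfvsvvsv

S => vSH   [S → v S H]
vSH => vvSHH   [S → v S H]
vvSHH => vvfHH   [S → f]
vvfHH => vvfvHvH   [H → v H v]
vvfvHvH => vvfvsvH   [H → s]
vvfvsvH => vvfvsvvHv   [H → v H v]
vvfvsvvHv => vvfvsvvsv   [H → s]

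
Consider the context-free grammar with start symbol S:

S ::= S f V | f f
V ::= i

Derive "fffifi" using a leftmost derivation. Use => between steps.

S => SfV => SfVfV => fffVfV => fffifV => fffifi

S => SfV   [S ::= S f V]
SfV => SfVfV   [S ::= S f V]
SfVfV => fffVfV   [S ::= f f]
fffVfV => fffifV   [V ::= i]
fffifV => fffifi   [V ::= i]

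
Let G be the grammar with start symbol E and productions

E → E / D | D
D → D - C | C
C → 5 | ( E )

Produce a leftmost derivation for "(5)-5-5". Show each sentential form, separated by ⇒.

E ⇒ D   [E → D]
D ⇒ D-C   [D → D - C]
D-C ⇒ D-C-C   [D → D - C]
D-C-C ⇒ C-C-C   [D → C]
C-C-C ⇒ (E)-C-C   [C → ( E )]
(E)-C-C ⇒ (D)-C-C   [E → D]
(D)-C-C ⇒ (C)-C-C   [D → C]
(C)-C-C ⇒ (5)-C-C   [C → 5]
(5)-C-C ⇒ (5)-5-C   [C → 5]
(5)-5-C ⇒ (5)-5-5   [C → 5]

E⇒D⇒D-C⇒D-C-C⇒C-C-C⇒(E)-C-C⇒(D)-C-C⇒(C)-C-C⇒(5)-C-C⇒(5)-5-C⇒(5)-5-5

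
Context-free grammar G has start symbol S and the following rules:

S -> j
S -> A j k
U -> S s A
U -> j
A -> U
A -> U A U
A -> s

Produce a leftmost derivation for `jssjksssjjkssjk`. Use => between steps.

S=>Ajk=>UAUjk=>jAUjk=>jsUjk=>jsSsAjk=>jsAjksAjk=>jsUAUjksAjk=>jsSsAAUjksAjk=>jsAjksAAUjksAjk=>jssjksAAUjksAjk=>jssjkssAUjksAjk=>jssjksssUjksAjk=>jssjksssjjksAjk=>jssjksssjjkssjk

S => Ajk   [S -> A j k]
Ajk => UAUjk   [A -> U A U]
UAUjk => jAUjk   [U -> j]
jAUjk => jsUjk   [A -> s]
jsUjk => jsSsAjk   [U -> S s A]
jsSsAjk => jsAjksAjk   [S -> A j k]
jsAjksAjk => jsUAUjksAjk   [A -> U A U]
jsUAUjksAjk => jsSsAAUjksAjk   [U -> S s A]
jsSsAAUjksAjk => jsAjksAAUjksAjk   [S -> A j k]
jsAjksAAUjksAjk => jssjksAAUjksAjk   [A -> s]
jssjksAAUjksAjk => jssjkssAUjksAjk   [A -> s]
jssjkssAUjksAjk => jssjksssUjksAjk   [A -> s]
jssjksssUjksAjk => jssjksssjjksAjk   [U -> j]
jssjksssjjksAjk => jssjksssjjkssjk   [A -> s]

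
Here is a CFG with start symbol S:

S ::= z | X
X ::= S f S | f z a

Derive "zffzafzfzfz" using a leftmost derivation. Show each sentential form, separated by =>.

S=>X=>SfS=>XfS=>SfSfS=>XfSfS=>SfSfSfS=>zfSfSfS=>zfXfSfS=>zfSfSfSfS=>zfXfSfSfS=>zffzafSfSfS=>zffzafzfSfS=>zffzafzfzfS=>zffzafzfzfz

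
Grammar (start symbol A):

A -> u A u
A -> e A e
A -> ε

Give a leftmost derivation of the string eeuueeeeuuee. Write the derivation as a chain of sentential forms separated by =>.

A => eAe   [A -> e A e]
eAe => eeAee   [A -> e A e]
eeAee => eeuAuee   [A -> u A u]
eeuAuee => eeuuAuuee   [A -> u A u]
eeuuAuuee => eeuueAeuuee   [A -> e A e]
eeuueAeuuee => eeuueeAeeuuee   [A -> e A e]
eeuueeAeeuuee => eeuueeeeuuee   [A -> ε]

A => eAe => eeAee => eeuAuee => eeuuAuuee => eeuueAeuuee => eeuueeAeeuuee => eeuueeeeuuee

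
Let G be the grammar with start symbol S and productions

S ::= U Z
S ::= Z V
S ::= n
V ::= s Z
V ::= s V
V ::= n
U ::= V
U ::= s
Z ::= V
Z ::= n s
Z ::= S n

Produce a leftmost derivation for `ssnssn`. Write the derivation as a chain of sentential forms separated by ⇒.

S ⇒ ZV ⇒ VV ⇒ sVV ⇒ ssVV ⇒ ssnV ⇒ ssnsV ⇒ ssnssV ⇒ ssnssn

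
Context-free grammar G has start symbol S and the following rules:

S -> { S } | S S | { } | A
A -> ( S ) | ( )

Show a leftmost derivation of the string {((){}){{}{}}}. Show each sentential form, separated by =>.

S => {S} => {SS} => {AS} => {(S)S} => {(SS)S} => {(AS)S} => {(()S)S} => {((){})S} => {((){}){S}} => {((){}){SS}} => {((){}){{}S}} => {((){}){{}{}}}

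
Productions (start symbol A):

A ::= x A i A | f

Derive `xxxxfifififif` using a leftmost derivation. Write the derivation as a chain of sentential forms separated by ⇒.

A ⇒ xAiA   [A ::= x A i A]
xAiA ⇒ xxAiAiA   [A ::= x A i A]
xxAiAiA ⇒ xxxAiAiAiA   [A ::= x A i A]
xxxAiAiAiA ⇒ xxxxAiAiAiAiA   [A ::= x A i A]
xxxxAiAiAiAiA ⇒ xxxxfiAiAiAiA   [A ::= f]
xxxxfiAiAiAiA ⇒ xxxxfifiAiAiA   [A ::= f]
xxxxfifiAiAiA ⇒ xxxxfififiAiA   [A ::= f]
xxxxfififiAiA ⇒ xxxxfifififiA   [A ::= f]
xxxxfifififiA ⇒ xxxxfifififif   [A ::= f]

A ⇒ xAiA ⇒ xxAiAiA ⇒ xxxAiAiAiA ⇒ xxxxAiAiAiAiA ⇒ xxxxfiAiAiAiA ⇒ xxxxfifiAiAiA ⇒ xxxxfififiAiA ⇒ xxxxfifififiA ⇒ xxxxfifififif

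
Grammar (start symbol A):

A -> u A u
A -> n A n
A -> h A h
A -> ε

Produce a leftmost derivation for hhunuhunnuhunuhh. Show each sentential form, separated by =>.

A => hAh   [A -> h A h]
hAh => hhAhh   [A -> h A h]
hhAhh => hhuAuhh   [A -> u A u]
hhuAuhh => hhunAnuhh   [A -> n A n]
hhunAnuhh => hhunuAunuhh   [A -> u A u]
hhunuAunuhh => hhunuhAhunuhh   [A -> h A h]
hhunuhAhunuhh => hhunuhuAuhunuhh   [A -> u A u]
hhunuhuAuhunuhh => hhunuhunAnuhunuhh   [A -> n A n]
hhunuhunAnuhunuhh => hhunuhunnuhunuhh   [A -> ε]

A=>hAh=>hhAhh=>hhuAuhh=>hhunAnuhh=>hhunuAunuhh=>hhunuhAhunuhh=>hhunuhuAuhunuhh=>hhunuhunAnuhunuhh=>hhunuhunnuhunuhh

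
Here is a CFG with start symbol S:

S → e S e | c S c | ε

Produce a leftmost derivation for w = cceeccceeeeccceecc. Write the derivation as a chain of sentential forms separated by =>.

S => cSc   [S → c S c]
cSc => ccScc   [S → c S c]
ccScc => cceSecc   [S → e S e]
cceSecc => cceeSeecc   [S → e S e]
cceeSeecc => cceecSceecc   [S → c S c]
cceecSceecc => cceeccScceecc   [S → c S c]
cceeccScceecc => cceecccSccceecc   [S → c S c]
cceecccSccceecc => cceeccceSeccceecc   [S → e S e]
cceeccceSeccceecc => cceeccceeSeeccceecc   [S → e S e]
cceeccceeSeeccceecc => cceeccceeeeccceecc   [S → ε]

S => cSc => ccScc => cceSecc => cceeSeecc => cceecSceecc => cceeccScceecc => cceecccSccceecc => cceeccceSeccceecc => cceeccceeSeeccceecc => cceeccceeeeccceecc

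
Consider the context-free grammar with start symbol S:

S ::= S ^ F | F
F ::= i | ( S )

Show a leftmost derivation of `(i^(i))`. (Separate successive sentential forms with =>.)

S=>F=>(S)=>(S^F)=>(F^F)=>(i^F)=>(i^(S))=>(i^(F))=>(i^(i))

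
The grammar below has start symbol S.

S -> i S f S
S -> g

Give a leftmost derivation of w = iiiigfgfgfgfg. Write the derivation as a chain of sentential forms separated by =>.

S=>iSfS=>iiSfSfS=>iiiSfSfSfS=>iiiiSfSfSfSfS=>iiiigfSfSfSfS=>iiiigfgfSfSfS=>iiiigfgfgfSfS=>iiiigfgfgfgfS=>iiiigfgfgfgfg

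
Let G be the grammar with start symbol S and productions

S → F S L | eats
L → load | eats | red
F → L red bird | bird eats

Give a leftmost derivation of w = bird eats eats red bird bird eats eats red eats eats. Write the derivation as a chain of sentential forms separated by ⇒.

S ⇒ F S L   [S → F S L]
F S L ⇒ bird eats S L   [F → bird eats]
bird eats S L ⇒ bird eats F S L L   [S → F S L]
bird eats F S L L ⇒ bird eats L red bird S L L   [F → L red bird]
bird eats L red bird S L L ⇒ bird eats eats red bird S L L   [L → eats]
bird eats eats red bird S L L ⇒ bird eats eats red bird F S L L L   [S → F S L]
bird eats eats red bird F S L L L ⇒ bird eats eats red bird bird eats S L L L   [F → bird eats]
bird eats eats red bird bird eats S L L L ⇒ bird eats eats red bird bird eats eats L L L   [S → eats]
bird eats eats red bird bird eats eats L L L ⇒ bird eats eats red bird bird eats eats red L L   [L → red]
bird eats eats red bird bird eats eats red L L ⇒ bird eats eats red bird bird eats eats red eats L   [L → eats]
bird eats eats red bird bird eats eats red eats L ⇒ bird eats eats red bird bird eats eats red eats eats   [L → eats]

S ⇒ F S L ⇒ bird eats S L ⇒ bird eats F S L L ⇒ bird eats L red bird S L L ⇒ bird eats eats red bird S L L ⇒ bird eats eats red bird F S L L L ⇒ bird eats eats red bird bird eats S L L L ⇒ bird eats eats red bird bird eats eats L L L ⇒ bird eats eats red bird bird eats eats red L L ⇒ bird eats eats red bird bird eats eats red eats L ⇒ bird eats eats red bird bird eats eats red eats eats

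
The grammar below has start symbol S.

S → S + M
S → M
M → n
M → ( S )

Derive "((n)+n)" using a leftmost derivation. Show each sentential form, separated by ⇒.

S ⇒ M ⇒ (S) ⇒ (S+M) ⇒ (M+M) ⇒ ((S)+M) ⇒ ((M)+M) ⇒ ((n)+M) ⇒ ((n)+n)

S ⇒ M   [S → M]
M ⇒ (S)   [M → ( S )]
(S) ⇒ (S+M)   [S → S + M]
(S+M) ⇒ (M+M)   [S → M]
(M+M) ⇒ ((S)+M)   [M → ( S )]
((S)+M) ⇒ ((M)+M)   [S → M]
((M)+M) ⇒ ((n)+M)   [M → n]
((n)+M) ⇒ ((n)+n)   [M → n]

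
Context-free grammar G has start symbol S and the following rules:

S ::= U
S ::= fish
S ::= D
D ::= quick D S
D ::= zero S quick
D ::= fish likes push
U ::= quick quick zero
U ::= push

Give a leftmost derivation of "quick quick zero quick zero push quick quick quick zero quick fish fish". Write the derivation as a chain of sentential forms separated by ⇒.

S ⇒ D   [S ::= D]
D ⇒ quick D S   [D ::= quick D S]
quick D S ⇒ quick quick D S S   [D ::= quick D S]
quick quick D S S ⇒ quick quick zero S quick S S   [D ::= zero S quick]
quick quick zero S quick S S ⇒ quick quick zero D quick S S   [S ::= D]
quick quick zero D quick S S ⇒ quick quick zero quick D S quick S S   [D ::= quick D S]
quick quick zero quick D S quick S S ⇒ quick quick zero quick zero S quick S quick S S   [D ::= zero S quick]
quick quick zero quick zero S quick S quick S S ⇒ quick quick zero quick zero U quick S quick S S   [S ::= U]
quick quick zero quick zero U quick S quick S S ⇒ quick quick zero quick zero push quick S quick S S   [U ::= push]
quick quick zero quick zero push quick S quick S S ⇒ quick quick zero quick zero push quick U quick S S   [S ::= U]
quick quick zero quick zero push quick U quick S S ⇒ quick quick zero quick zero push quick quick quick zero quick S S   [U ::= quick quick zero]
quick quick zero quick zero push quick quick quick zero quick S S ⇒ quick quick zero quick zero push quick quick quick zero quick fish S   [S ::= fish]
quick quick zero quick zero push quick quick quick zero quick fish S ⇒ quick quick zero quick zero push quick quick quick zero quick fish fish   [S ::= fish]

S ⇒ D ⇒ quick D S ⇒ quick quick D S S ⇒ quick quick zero S quick S S ⇒ quick quick zero D quick S S ⇒ quick quick zero quick D S quick S S ⇒ quick quick zero quick zero S quick S quick S S ⇒ quick quick zero quick zero U quick S quick S S ⇒ quick quick zero quick zero push quick S quick S S ⇒ quick quick zero quick zero push quick U quick S S ⇒ quick quick zero quick zero push quick quick quick zero quick S S ⇒ quick quick zero quick zero push quick quick quick zero quick fish S ⇒ quick quick zero quick zero push quick quick quick zero quick fish fish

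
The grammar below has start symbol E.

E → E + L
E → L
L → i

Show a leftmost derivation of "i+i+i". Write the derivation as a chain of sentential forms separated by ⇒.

E ⇒ E+L ⇒ E+L+L ⇒ L+L+L ⇒ i+L+L ⇒ i+i+L ⇒ i+i+i

E ⇒ E+L   [E → E + L]
E+L ⇒ E+L+L   [E → E + L]
E+L+L ⇒ L+L+L   [E → L]
L+L+L ⇒ i+L+L   [L → i]
i+L+L ⇒ i+i+L   [L → i]
i+i+L ⇒ i+i+i   [L → i]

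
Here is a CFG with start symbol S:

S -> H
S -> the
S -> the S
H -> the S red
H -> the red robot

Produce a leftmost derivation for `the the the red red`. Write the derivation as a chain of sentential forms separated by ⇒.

S ⇒ H   [S -> H]
H ⇒ the S red   [H -> the S red]
the S red ⇒ the H red   [S -> H]
the H red ⇒ the the S red red   [H -> the S red]
the the S red red ⇒ the the the red red   [S -> the]

S ⇒ H ⇒ the S red ⇒ the H red ⇒ the the S red red ⇒ the the the red red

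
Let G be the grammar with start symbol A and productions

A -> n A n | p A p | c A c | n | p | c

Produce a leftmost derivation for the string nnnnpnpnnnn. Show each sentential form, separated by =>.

A => nAn => nnAnn => nnnAnnn => nnnnAnnnn => nnnnpApnnnn => nnnnpnpnnnn

A => nAn   [A -> n A n]
nAn => nnAnn   [A -> n A n]
nnAnn => nnnAnnn   [A -> n A n]
nnnAnnn => nnnnAnnnn   [A -> n A n]
nnnnAnnnn => nnnnpApnnnn   [A -> p A p]
nnnnpApnnnn => nnnnpnpnnnn   [A -> n]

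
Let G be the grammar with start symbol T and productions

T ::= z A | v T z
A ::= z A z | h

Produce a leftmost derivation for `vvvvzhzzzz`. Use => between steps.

T => vTz => vvTzz => vvvTzzz => vvvvTzzzz => vvvvzAzzzz => vvvvzhzzzz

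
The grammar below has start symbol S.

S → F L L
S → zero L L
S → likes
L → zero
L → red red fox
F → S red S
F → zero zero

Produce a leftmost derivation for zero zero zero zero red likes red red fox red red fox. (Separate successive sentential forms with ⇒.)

S ⇒ F L L ⇒ S red S L L ⇒ F L L red S L L ⇒ zero zero L L red S L L ⇒ zero zero zero L red S L L ⇒ zero zero zero zero red S L L ⇒ zero zero zero zero red likes L L ⇒ zero zero zero zero red likes red red fox L ⇒ zero zero zero zero red likes red red fox red red fox

S ⇒ F L L   [S → F L L]
F L L ⇒ S red S L L   [F → S red S]
S red S L L ⇒ F L L red S L L   [S → F L L]
F L L red S L L ⇒ zero zero L L red S L L   [F → zero zero]
zero zero L L red S L L ⇒ zero zero zero L red S L L   [L → zero]
zero zero zero L red S L L ⇒ zero zero zero zero red S L L   [L → zero]
zero zero zero zero red S L L ⇒ zero zero zero zero red likes L L   [S → likes]
zero zero zero zero red likes L L ⇒ zero zero zero zero red likes red red fox L   [L → red red fox]
zero zero zero zero red likes red red fox L ⇒ zero zero zero zero red likes red red fox red red fox   [L → red red fox]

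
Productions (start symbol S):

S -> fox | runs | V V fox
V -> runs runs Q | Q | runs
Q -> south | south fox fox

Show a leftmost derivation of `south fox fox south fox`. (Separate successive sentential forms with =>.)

S => V V fox => Q V fox => south fox fox V fox => south fox fox Q fox => south fox fox south fox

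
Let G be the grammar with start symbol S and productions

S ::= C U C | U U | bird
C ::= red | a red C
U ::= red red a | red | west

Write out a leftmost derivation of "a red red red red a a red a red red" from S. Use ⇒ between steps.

S ⇒ C U C ⇒ a red C U C ⇒ a red red U C ⇒ a red red red red a C ⇒ a red red red red a a red C ⇒ a red red red red a a red a red C ⇒ a red red red red a a red a red red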